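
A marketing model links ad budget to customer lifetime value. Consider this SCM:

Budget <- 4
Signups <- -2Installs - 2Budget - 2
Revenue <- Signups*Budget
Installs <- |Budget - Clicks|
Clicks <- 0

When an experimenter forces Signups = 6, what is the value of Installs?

4

Under do(Signups=6), the mechanism Signups <- -2Installs - 2Budget - 2 is discarded; Signups is fixed at 6.
Since Installs is not a descendant of the intervened variable, it is unaffected.
Installs = |Budget - Clicks|  [with Budget=4, Clicks=0]  = 4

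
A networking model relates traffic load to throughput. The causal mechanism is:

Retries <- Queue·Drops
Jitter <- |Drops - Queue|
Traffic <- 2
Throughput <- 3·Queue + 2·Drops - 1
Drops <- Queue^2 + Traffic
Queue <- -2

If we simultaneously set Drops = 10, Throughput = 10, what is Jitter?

The joint intervention fixes Drops = 10, Throughput = 10, removing each variable's own equation.
Jitter = |Drops - Queue|  [with Drops=10, Queue=-2]  = 12

12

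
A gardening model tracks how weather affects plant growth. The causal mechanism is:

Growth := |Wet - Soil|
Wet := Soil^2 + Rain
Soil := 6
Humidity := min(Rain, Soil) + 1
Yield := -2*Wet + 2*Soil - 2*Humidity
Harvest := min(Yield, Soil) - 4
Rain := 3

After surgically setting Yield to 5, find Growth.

do(Yield=5) replaces the equation Yield := -2*Wet + 2*Soil - 2*Humidity with the constant Yield = 5.
No directed path runs from Yield to Growth, so Growth keeps its natural value.
Wet = Soil^2 + Rain  [with Soil=6, Rain=3]  = 39
Growth = |Wet - Soil|  [with Wet=39, Soil=6]  = 33

33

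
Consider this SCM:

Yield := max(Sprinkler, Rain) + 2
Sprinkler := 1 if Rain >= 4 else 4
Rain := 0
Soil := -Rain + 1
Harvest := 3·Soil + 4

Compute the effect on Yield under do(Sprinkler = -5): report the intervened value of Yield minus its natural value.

Under do(Sprinkler=-5), the mechanism Sprinkler := 1 if Rain >= 4 else 4 is discarded; Sprinkler is fixed at -5.
Yield = max(Sprinkler, Rain) + 2  [with Sprinkler=-5, Rain=0]  = 2
Without intervention: Sprinkler = 1 if Rain >= 4 else 4  [with Rain=0]  = 4; Yield = max(Sprinkler, Rain) + 2  [with Sprinkler=4, Rain=0]  = 6.
Change = 2 − 6 = -4.

-4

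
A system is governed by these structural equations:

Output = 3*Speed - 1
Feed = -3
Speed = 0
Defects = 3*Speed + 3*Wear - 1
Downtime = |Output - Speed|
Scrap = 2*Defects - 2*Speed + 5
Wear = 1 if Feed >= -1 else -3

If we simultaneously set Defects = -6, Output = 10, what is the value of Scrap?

-7

Setting Defects = -6, Output = 10 by intervention discards those variables' equations.
Scrap = 2*Defects - 2*Speed + 5  [with Defects=-6, Speed=0]  = -7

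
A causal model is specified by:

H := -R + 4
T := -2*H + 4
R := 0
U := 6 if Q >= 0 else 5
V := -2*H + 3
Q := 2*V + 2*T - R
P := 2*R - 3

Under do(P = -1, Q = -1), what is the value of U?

Setting P = -1, Q = -1 by intervention discards those variables' equations.
U = 6 if Q >= 0 else 5  [with Q=-1]  = 5

5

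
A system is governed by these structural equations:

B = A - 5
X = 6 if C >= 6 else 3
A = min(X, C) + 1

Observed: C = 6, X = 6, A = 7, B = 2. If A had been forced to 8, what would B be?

The intervention breaks the incoming arrows to A: A = min(X, C) + 1 no longer applies, and A = 8.
B = A - 5  [with A=8]  = 3

3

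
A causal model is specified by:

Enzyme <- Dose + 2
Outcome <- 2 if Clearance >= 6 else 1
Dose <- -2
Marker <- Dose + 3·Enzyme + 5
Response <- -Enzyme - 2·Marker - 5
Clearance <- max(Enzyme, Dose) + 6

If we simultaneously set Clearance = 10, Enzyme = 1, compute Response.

Setting Clearance = 10, Enzyme = 1 by intervention discards those variables' equations.
Marker = Dose + 3·Enzyme + 5  [with Dose=-2, Enzyme=1]  = 6
Response = -Enzyme - 2·Marker - 5  [with Enzyme=1, Marker=6]  = -18

-18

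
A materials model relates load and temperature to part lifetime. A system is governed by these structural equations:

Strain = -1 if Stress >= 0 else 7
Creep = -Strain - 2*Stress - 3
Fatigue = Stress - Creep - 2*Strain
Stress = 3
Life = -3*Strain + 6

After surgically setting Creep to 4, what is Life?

9

do(Creep=4) replaces the equation Creep = -Strain - 2*Stress - 3 with the constant Creep = 4.
Life is not downstream of the intervention, so its value is determined by the original equations.
Strain = -1 if Stress >= 0 else 7  [with Stress=3]  = -1
Life = -3*Strain + 6  [with Strain=-1]  = 9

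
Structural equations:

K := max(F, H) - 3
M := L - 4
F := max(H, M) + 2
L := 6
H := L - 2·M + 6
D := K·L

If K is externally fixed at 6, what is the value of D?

The intervention breaks the incoming arrows to K: K := max(F, H) - 3 no longer applies, and K = 6.
D = K·L  [with K=6, L=6]  = 36

36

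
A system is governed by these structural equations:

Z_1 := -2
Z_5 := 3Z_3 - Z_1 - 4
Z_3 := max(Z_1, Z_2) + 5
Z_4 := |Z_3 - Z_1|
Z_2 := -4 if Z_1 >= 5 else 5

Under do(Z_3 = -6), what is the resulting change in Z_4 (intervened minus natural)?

The intervention breaks the incoming arrows to Z_3: Z_3 := max(Z_1, Z_2) + 5 no longer applies, and Z_3 = -6.
Z_4 = |Z_3 - Z_1|  [with Z_3=-6, Z_1=-2]  = 4
Without intervention: Z_2 = -4 if Z_1 >= 5 else 5  [with Z_1=-2]  = 5; Z_3 = max(Z_1, Z_2) + 5  [with Z_1=-2, Z_2=5]  = 10; Z_4 = |Z_3 - Z_1|  [with Z_3=10, Z_1=-2]  = 12.
Change = 4 − 12 = -8.

-8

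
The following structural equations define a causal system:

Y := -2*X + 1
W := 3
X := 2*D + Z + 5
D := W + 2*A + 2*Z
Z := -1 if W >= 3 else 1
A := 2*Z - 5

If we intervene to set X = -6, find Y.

The intervention breaks the incoming arrows to X: X := 2*D + Z + 5 no longer applies, and X = -6.
Y = -2*X + 1  [with X=-6]  = 13

13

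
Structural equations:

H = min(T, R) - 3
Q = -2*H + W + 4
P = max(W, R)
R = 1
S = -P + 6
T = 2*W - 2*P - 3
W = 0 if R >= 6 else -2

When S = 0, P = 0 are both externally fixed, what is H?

Under do(S = 0, P = 0), each intervened variable's structural equation is replaced by its fixed value.
W = 0 if R >= 6 else -2  [with R=1]  = -2
T = 2*W - 2*P - 3  [with W=-2, P=0]  = -7
H = min(T, R) - 3  [with T=-7, R=1]  = -10

-10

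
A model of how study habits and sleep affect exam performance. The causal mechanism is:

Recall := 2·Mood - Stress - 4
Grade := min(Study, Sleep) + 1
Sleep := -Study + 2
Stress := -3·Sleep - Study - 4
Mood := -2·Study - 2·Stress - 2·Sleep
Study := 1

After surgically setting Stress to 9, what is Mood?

The intervention breaks the incoming arrows to Stress: Stress := -3·Sleep - Study - 4 no longer applies, and Stress = 9.
Sleep = -Study + 2  [with Study=1]  = 1
Mood = -2·Study - 2·Stress - 2·Sleep  [with Study=1, Stress=9, Sleep=1]  = -22

-22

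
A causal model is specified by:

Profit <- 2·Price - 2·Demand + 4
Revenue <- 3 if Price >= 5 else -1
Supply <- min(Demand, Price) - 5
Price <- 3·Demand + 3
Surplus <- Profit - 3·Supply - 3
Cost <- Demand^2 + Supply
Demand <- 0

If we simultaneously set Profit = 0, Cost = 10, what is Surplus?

12

Under do(Profit = 0, Cost = 10), each intervened variable's structural equation is replaced by its fixed value.
Price = 3·Demand + 3  [with Demand=0]  = 3
Supply = min(Demand, Price) - 5  [with Demand=0, Price=3]  = -5
Surplus = Profit - 3·Supply - 3  [with Profit=0, Supply=-5]  = 12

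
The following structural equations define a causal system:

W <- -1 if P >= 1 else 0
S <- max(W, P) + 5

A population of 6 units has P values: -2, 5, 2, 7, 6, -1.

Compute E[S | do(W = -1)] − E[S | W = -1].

The intervention sets W=-1 in all 6 units regardless of P. Recomputing S per unit gives 4, 10, 7, 12, 11, 4; average 8.
Observing W=-1 restricts to units where W's equation naturally yields -1: P ∈ {5, 2, 7, 6}. In that subpopulation S = 10, 7, 12, 11, mean 10.
Difference = 8 − 10 = -2.

-2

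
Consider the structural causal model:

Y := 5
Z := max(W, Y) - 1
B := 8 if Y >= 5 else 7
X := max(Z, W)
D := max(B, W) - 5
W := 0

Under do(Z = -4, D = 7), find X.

0

Setting Z = -4, D = 7 by intervention discards those variables' equations.
X = max(Z, W)  [with Z=-4, W=0]  = 0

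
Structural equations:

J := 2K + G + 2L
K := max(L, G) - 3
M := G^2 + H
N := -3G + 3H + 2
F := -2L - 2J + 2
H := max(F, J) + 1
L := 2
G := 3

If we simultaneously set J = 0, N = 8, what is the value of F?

-2

The joint intervention fixes J = 0, N = 8, removing each variable's own equation.
F = -2L - 2J + 2  [with L=2, J=0]  = -2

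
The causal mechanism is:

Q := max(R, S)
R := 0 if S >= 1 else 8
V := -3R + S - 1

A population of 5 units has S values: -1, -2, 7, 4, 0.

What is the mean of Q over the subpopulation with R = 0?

5.5

Conditioning on R=0 selects the 2 unit(s) with S ∈ {7, 4}. Their Q values: 7, 4. Mean = 5.5.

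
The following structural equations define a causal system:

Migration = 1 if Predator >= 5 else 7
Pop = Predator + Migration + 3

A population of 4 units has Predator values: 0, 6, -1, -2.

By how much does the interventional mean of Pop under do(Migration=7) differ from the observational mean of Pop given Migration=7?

do(Migration=7) breaks Migration's dependence on Predator. With Migration=7 fixed, Pop across the units is 10, 16, 9, 8, mean 10.75.
Observing Migration=7 restricts to units where Migration's equation naturally yields 7: Predator ∈ {0, -1, -2}. In that subpopulation Pop = 10, 9, 8, mean 9.
Difference = 10.75 − 9 = 1.75.

1.75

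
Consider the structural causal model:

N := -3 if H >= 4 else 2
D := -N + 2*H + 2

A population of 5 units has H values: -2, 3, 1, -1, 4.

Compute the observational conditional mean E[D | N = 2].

E[D|N=2] averages over only the 4 units with N=2 (H = -2, 3, 1, -1): D = -4, 6, 2, -2, mean 0.5.

0.5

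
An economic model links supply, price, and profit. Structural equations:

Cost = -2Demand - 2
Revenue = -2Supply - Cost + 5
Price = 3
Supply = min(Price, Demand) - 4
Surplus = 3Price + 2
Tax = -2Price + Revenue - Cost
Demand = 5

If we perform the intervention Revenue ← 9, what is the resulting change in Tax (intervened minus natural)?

The intervention breaks the incoming arrows to Revenue: Revenue = -2Supply - Cost + 5 no longer applies, and Revenue = 9.
Cost = -2Demand - 2  [with Demand=5]  = -12
Tax = -2Price + Revenue - Cost  [with Price=3, Revenue=9, Cost=-12]  = 15
Without intervention: Supply = min(Price, Demand) - 4  [with Price=3, Demand=5]  = -1; Cost = -2Demand - 2  [with Demand=5]  = -12; Revenue = -2Supply - Cost + 5  [with Supply=-1, Cost=-12]  = 19; Tax = -2Price + Revenue - Cost  [with Price=3, Revenue=19, Cost=-12]  = 25.
Change = 15 − 25 = -10.

-10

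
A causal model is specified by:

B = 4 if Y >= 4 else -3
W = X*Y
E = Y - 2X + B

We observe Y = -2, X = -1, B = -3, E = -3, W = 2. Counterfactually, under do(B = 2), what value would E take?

The intervention breaks the incoming arrows to B: B = 4 if Y >= 4 else -3 no longer applies, and B = 2.
E = Y - 2X + B  [with Y=-2, X=-1, B=2]  = 2

2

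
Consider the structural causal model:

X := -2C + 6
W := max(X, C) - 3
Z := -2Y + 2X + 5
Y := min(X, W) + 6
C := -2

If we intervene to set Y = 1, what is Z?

23

Intervening sets Y = 1 and removes its equation (Y := min(X, W) + 6).
X = -2C + 6  [with C=-2]  = 10
Z = -2Y + 2X + 5  [with Y=1, X=10]  = 23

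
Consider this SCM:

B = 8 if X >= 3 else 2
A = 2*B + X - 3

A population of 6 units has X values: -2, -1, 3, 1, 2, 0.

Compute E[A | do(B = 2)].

1.5

Under do(B=2), B's equation is replaced by B=2 for every unit. Per-unit A: -1, 0, 4, 2, 3, 1. Mean = 1.5.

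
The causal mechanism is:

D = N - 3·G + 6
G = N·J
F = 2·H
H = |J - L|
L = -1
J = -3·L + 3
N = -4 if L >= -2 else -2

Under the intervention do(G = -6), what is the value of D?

The intervention breaks the incoming arrows to G: G = N·J no longer applies, and G = -6.
N = -4 if L >= -2 else -2  [with L=-1]  = -4
D = N - 3·G + 6  [with N=-4, G=-6]  = 20

20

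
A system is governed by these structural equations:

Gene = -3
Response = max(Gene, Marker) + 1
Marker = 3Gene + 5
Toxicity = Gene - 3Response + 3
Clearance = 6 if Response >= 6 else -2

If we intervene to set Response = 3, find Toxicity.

-9

The intervention breaks the incoming arrows to Response: Response = max(Gene, Marker) + 1 no longer applies, and Response = 3.
Toxicity = Gene - 3Response + 3  [with Gene=-3, Response=3]  = -9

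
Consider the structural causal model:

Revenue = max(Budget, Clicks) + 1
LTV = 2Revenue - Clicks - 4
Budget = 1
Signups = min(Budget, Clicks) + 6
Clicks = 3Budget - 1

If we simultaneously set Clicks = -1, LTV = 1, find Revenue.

2

The joint intervention fixes Clicks = -1, LTV = 1, removing each variable's own equation.
Revenue = max(Budget, Clicks) + 1  [with Budget=1, Clicks=-1]  = 2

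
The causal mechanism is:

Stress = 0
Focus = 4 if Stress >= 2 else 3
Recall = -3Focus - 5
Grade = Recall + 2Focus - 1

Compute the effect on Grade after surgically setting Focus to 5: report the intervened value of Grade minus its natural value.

-2

Under do(Focus=5), the mechanism Focus = 4 if Stress >= 2 else 3 is discarded; Focus is fixed at 5.
Recall = -3Focus - 5  [with Focus=5]  = -20
Grade = Recall + 2Focus - 1  [with Recall=-20, Focus=5]  = -11
Without intervention: Focus = 4 if Stress >= 2 else 3  [with Stress=0]  = 3; Recall = -3Focus - 5  [with Focus=3]  = -14; Grade = Recall + 2Focus - 1  [with Recall=-14, Focus=3]  = -9.
Change = -11 − (-9) = -2.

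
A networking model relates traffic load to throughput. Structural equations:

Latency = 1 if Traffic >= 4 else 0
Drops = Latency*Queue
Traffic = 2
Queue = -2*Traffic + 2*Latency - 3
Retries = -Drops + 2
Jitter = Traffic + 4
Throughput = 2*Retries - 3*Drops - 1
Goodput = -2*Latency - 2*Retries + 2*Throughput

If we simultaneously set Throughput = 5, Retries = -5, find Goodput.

Under do(Throughput = 5, Retries = -5), each intervened variable's structural equation is replaced by its fixed value.
Latency = 1 if Traffic >= 4 else 0  [with Traffic=2]  = 0
Goodput = -2*Latency - 2*Retries + 2*Throughput  [with Latency=0, Retries=-5, Throughput=5]  = 20

20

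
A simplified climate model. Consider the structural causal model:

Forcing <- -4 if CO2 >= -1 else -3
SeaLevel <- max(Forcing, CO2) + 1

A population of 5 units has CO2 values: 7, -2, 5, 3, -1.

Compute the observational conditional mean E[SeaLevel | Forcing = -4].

Observing Forcing=-4 restricts to units where Forcing's equation naturally yields -4: CO2 ∈ {7, 5, 3, -1}. In that subpopulation SeaLevel = 8, 6, 4, 0, mean 4.5.

4.5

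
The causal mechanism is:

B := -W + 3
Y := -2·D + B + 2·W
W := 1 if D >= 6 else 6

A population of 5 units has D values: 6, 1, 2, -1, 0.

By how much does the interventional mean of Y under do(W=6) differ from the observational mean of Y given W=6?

-2.2

do(W=6) breaks W's dependence on D. With W=6 fixed, Y across the units is -3, 7, 5, 11, 9, mean 5.8.
Conditioning on W=6 selects the 4 unit(s) with D ∈ {1, 2, -1, 0}. Their Y values: 7, 5, 11, 9. Mean = 8.
Difference = 5.8 − 8 = -2.2.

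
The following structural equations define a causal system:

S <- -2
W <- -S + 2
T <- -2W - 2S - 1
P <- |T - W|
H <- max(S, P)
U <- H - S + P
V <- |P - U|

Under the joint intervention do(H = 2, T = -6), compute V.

4

The joint intervention fixes H = 2, T = -6, removing each variable's own equation.
W = -S + 2  [with S=-2]  = 4
P = |T - W|  [with T=-6, W=4]  = 10
U = H - S + P  [with H=2, S=-2, P=10]  = 14
V = |P - U|  [with P=10, U=14]  = 4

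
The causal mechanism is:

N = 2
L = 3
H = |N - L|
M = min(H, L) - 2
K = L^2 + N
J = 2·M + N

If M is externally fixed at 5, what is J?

12

Under do(M=5), the mechanism M = min(H, L) - 2 is discarded; M is fixed at 5.
J = 2·M + N  [with M=5, N=2]  = 12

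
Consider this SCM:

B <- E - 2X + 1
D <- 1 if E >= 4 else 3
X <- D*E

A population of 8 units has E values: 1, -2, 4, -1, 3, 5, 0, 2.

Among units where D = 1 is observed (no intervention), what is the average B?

Conditioning on D=1 selects the 2 unit(s) with E ∈ {4, 5}. Their B values: -3, -4. Mean = -3.5.

-3.5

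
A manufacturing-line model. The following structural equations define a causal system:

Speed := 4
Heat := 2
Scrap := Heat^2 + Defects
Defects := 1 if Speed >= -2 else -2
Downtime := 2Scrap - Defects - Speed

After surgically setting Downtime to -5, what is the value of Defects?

do(Downtime=-5) replaces the equation Downtime := 2Scrap - Defects - Speed with the constant Downtime = -5.
Defects is not downstream of the intervention, so its value is determined by the original equations.
Defects = 1 if Speed >= -2 else -2  [with Speed=4]  = 1

1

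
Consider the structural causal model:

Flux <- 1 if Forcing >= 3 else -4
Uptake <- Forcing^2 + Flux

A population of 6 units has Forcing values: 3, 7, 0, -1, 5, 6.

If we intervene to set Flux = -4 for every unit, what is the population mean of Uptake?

Every unit gets Flux=-4 under the intervention. Uptake values become 5, 45, -4, -3, 21, 32; E[Uptake|do(Flux=-4)] = 16.

16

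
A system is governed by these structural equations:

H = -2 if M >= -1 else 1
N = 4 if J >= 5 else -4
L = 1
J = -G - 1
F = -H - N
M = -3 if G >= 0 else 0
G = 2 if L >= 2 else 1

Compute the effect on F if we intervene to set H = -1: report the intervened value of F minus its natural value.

2

Intervening sets H = -1 and removes its equation (H = -2 if M >= -1 else 1).
G = 2 if L >= 2 else 1  [with L=1]  = 1
J = -G - 1  [with G=1]  = -2
N = 4 if J >= 5 else -4  [with J=-2]  = -4
F = -H - N  [with H=-1, N=-4]  = 5
Without intervention: G = 2 if L >= 2 else 1  [with L=1]  = 1; M = -3 if G >= 0 else 0  [with G=1]  = -3; J = -G - 1  [with G=1]  = -2; N = 4 if J >= 5 else -4  [with J=-2]  = -4; H = -2 if M >= -1 else 1  [with M=-3]  = 1; F = -H - N  [with H=1, N=-4]  = 3.
Change = 5 − 3 = 2.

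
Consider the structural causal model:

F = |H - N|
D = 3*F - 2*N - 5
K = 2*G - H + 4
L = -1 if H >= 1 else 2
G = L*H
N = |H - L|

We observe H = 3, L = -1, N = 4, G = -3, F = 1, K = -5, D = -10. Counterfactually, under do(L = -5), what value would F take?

do(L=-5) replaces the equation L = -1 if H >= 1 else 2 with the constant L = -5.
N = |H - L|  [with H=3, L=-5]  = 8
F = |H - N|  [with H=3, N=8]  = 5

5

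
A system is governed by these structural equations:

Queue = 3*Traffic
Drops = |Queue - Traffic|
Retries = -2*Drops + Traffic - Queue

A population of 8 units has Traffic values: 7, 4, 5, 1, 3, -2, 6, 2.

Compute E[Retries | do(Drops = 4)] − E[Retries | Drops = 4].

Every unit gets Drops=4 under the intervention. Retries values become -22, -16, -18, -10, -14, -4, -20, -12; E[Retries|do(Drops=4)] = -14.5.
Conditioning on Drops=4 selects the 2 unit(s) with Traffic ∈ {-2, 2}. Their Retries values: -4, -12. Mean = -8.
Difference = -14.5 − (-8) = -6.5.

-6.5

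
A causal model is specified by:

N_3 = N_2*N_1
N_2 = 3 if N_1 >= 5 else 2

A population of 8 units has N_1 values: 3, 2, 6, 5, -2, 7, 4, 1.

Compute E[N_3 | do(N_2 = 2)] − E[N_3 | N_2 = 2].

3.3

do(N_2=2) breaks N_2's dependence on N_1. With N_2=2 fixed, N_3 across the units is 6, 4, 12, 10, -4, 14, 8, 2, mean 6.5.
Conditioning on N_2=2 selects the 5 unit(s) with N_1 ∈ {3, 2, -2, 4, 1}. Their N_3 values: 6, 4, -4, 8, 2. Mean = 3.2.
Difference = 6.5 − 3.2 = 3.3.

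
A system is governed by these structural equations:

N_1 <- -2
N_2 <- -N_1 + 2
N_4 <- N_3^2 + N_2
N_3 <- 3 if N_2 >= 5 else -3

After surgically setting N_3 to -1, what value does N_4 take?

5

The intervention breaks the incoming arrows to N_3: N_3 <- 3 if N_2 >= 5 else -3 no longer applies, and N_3 = -1.
N_2 = -N_1 + 2  [with N_1=-2]  = 4
N_4 = N_3^2 + N_2  [with N_3=-1, N_2=4]  = 5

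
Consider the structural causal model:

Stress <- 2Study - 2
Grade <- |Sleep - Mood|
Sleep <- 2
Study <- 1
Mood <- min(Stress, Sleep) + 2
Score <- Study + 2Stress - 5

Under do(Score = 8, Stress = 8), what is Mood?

The joint intervention fixes Score = 8, Stress = 8, removing each variable's own equation.
Mood = min(Stress, Sleep) + 2  [with Stress=8, Sleep=2]  = 4

4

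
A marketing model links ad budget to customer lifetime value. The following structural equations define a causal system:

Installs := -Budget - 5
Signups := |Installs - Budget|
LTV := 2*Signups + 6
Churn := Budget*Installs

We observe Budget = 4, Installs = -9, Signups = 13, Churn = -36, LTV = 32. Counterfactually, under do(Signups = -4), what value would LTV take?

do(Signups=-4) replaces the equation Signups := |Installs - Budget| with the constant Signups = -4.
LTV = 2*Signups + 6  [with Signups=-4]  = -2

-2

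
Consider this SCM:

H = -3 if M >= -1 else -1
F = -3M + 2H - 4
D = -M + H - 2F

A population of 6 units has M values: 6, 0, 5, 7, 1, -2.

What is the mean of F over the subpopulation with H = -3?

-21.4

E[F|H=-3] averages over only the 5 units with H=-3 (M = 6, 0, 5, 7, 1): F = -28, -10, -25, -31, -13, mean -21.4.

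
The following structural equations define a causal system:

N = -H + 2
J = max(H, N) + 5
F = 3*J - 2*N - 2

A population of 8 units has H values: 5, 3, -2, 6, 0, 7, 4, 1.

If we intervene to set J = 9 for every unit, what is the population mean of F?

Under do(J=9), J's equation is replaced by J=9 for every unit. Per-unit F: 31, 27, 17, 33, 21, 35, 29, 23. Mean = 27.

27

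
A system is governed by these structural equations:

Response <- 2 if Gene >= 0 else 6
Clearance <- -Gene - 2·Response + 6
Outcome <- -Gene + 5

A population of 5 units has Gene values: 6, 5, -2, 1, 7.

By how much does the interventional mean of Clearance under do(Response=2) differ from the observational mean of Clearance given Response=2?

do(Response=2) breaks Response's dependence on Gene. With Response=2 fixed, Clearance across the units is -4, -3, 4, 1, -5, mean -1.4.
Observing Response=2 restricts to units where Response's equation naturally yields 2: Gene ∈ {6, 5, 1, 7}. In that subpopulation Clearance = -4, -3, 1, -5, mean -2.75.
Difference = -1.4 − (-2.75) = 1.35.

1.35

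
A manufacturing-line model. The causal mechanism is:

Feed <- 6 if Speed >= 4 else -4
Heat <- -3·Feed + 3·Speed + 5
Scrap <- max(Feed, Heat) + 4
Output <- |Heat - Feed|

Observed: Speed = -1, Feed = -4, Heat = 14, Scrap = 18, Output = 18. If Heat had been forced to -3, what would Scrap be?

1

The intervention breaks the incoming arrows to Heat: Heat <- -3·Feed + 3·Speed + 5 no longer applies, and Heat = -3.
Feed = 6 if Speed >= 4 else -4  [with Speed=-1]  = -4
Scrap = max(Feed, Heat) + 4  [with Feed=-4, Heat=-3]  = 1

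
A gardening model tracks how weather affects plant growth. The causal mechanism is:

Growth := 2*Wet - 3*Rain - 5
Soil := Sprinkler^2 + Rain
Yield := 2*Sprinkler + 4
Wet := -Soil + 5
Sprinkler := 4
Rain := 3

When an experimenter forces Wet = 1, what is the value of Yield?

Under do(Wet=1), the mechanism Wet := -Soil + 5 is discarded; Wet is fixed at 1.
Since Yield is not a descendant of the intervened variable, it is unaffected.
Yield = 2*Sprinkler + 4  [with Sprinkler=4]  = 12

12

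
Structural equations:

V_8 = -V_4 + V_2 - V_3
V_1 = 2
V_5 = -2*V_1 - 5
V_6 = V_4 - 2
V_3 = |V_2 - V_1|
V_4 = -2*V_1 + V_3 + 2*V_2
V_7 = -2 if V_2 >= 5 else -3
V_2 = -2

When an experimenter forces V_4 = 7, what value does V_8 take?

-13

do(V_4=7) replaces the equation V_4 = -2*V_1 + V_3 + 2*V_2 with the constant V_4 = 7.
V_3 = |V_2 - V_1|  [with V_2=-2, V_1=2]  = 4
V_8 = -V_4 + V_2 - V_3  [with V_4=7, V_2=-2, V_3=4]  = -13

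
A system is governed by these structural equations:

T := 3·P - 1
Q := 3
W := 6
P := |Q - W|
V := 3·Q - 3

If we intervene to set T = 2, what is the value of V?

6

The intervention breaks the incoming arrows to T: T := 3·P - 1 no longer applies, and T = 2.
Since V is not a descendant of the intervened variable, it is unaffected.
V = 3·Q - 3  [with Q=3]  = 6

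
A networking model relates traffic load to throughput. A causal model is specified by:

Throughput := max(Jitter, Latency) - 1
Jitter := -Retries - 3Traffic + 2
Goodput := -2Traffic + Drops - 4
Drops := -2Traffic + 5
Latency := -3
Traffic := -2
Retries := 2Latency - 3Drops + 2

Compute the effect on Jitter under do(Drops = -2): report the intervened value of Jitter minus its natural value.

-33

do(Drops=-2) replaces the equation Drops := -2Traffic + 5 with the constant Drops = -2.
Retries = 2Latency - 3Drops + 2  [with Latency=-3, Drops=-2]  = 2
Jitter = -Retries - 3Traffic + 2  [with Retries=2, Traffic=-2]  = 6
Without intervention: Drops = -2Traffic + 5  [with Traffic=-2]  = 9; Retries = 2Latency - 3Drops + 2  [with Latency=-3, Drops=9]  = -31; Jitter = -Retries - 3Traffic + 2  [with Retries=-31, Traffic=-2]  = 39.
Change = 6 − 39 = -33.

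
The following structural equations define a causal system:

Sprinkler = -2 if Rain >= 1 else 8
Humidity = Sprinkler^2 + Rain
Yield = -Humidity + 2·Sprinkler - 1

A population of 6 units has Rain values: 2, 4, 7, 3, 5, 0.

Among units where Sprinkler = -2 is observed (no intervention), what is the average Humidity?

E[Humidity|Sprinkler=-2] averages over only the 5 units with Sprinkler=-2 (Rain = 2, 4, 7, 3, 5): Humidity = 6, 8, 11, 7, 9, mean 8.2.

8.2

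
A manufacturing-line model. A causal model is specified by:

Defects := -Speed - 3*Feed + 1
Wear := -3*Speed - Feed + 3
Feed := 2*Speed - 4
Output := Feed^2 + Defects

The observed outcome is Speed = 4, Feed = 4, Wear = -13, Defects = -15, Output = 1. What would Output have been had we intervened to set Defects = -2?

14

Intervening sets Defects = -2 and removes its equation (Defects := -Speed - 3*Feed + 1).
Feed = 2*Speed - 4  [with Speed=4]  = 4
Output = Feed^2 + Defects  [with Feed=4, Defects=-2]  = 14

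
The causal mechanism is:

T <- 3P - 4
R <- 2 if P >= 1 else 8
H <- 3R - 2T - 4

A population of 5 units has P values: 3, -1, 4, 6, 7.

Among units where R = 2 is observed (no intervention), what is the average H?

-20

E[H|R=2] averages over only the 4 units with R=2 (P = 3, 4, 6, 7): H = -8, -14, -26, -32, mean -20.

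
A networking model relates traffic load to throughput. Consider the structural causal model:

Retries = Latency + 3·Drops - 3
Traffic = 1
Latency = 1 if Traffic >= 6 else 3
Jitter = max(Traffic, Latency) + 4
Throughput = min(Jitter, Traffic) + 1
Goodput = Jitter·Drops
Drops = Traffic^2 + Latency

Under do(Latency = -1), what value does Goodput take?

Under do(Latency=-1), the mechanism Latency = 1 if Traffic >= 6 else 3 is discarded; Latency is fixed at -1.
Drops = Traffic^2 + Latency  [with Traffic=1, Latency=-1]  = 0
Jitter = max(Traffic, Latency) + 4  [with Traffic=1, Latency=-1]  = 5
Goodput = Jitter·Drops  [with Jitter=5, Drops=0]  = 0

0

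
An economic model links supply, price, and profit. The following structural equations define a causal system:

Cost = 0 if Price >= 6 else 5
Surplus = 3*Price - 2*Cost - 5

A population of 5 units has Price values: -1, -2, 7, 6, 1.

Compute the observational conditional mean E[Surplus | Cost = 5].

-17

Observing Cost=5 restricts to units where Cost's equation naturally yields 5: Price ∈ {-1, -2, 1}. In that subpopulation Surplus = -18, -21, -12, mean -17.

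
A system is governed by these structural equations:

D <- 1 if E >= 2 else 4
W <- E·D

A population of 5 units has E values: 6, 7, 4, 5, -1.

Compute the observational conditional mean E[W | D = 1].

5.5

E[W|D=1] averages over only the 4 units with D=1 (E = 6, 7, 4, 5): W = 6, 7, 4, 5, mean 5.5.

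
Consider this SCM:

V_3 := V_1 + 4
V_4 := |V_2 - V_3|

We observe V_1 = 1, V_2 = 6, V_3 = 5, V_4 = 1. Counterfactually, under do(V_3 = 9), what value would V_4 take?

3

The intervention breaks the incoming arrows to V_3: V_3 := V_1 + 4 no longer applies, and V_3 = 9.
V_4 = |V_2 - V_3|  [with V_2=6, V_3=9]  = 3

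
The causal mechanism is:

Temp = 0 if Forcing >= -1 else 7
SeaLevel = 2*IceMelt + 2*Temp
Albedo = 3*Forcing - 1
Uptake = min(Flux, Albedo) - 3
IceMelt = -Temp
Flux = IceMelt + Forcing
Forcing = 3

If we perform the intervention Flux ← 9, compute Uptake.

5

Intervening sets Flux = 9 and removes its equation (Flux = IceMelt + Forcing).
Albedo = 3*Forcing - 1  [with Forcing=3]  = 8
Uptake = min(Flux, Albedo) - 3  [with Flux=9, Albedo=8]  = 5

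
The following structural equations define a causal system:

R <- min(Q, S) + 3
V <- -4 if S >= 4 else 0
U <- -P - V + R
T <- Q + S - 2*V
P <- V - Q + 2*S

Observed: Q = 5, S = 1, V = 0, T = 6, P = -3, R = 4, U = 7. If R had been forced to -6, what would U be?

Intervening sets R = -6 and removes its equation (R <- min(Q, S) + 3).
V = -4 if S >= 4 else 0  [with S=1]  = 0
P = V - Q + 2*S  [with V=0, Q=5, S=1]  = -3
U = -P - V + R  [with P=-3, V=0, R=-6]  = -3

-3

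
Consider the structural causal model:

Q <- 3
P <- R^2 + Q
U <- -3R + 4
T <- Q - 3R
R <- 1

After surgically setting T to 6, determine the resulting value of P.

The intervention breaks the incoming arrows to T: T <- Q - 3R no longer applies, and T = 6.
P is not downstream of the intervention, so its value is determined by the original equations.
P = R^2 + Q  [with R=1, Q=3]  = 4

4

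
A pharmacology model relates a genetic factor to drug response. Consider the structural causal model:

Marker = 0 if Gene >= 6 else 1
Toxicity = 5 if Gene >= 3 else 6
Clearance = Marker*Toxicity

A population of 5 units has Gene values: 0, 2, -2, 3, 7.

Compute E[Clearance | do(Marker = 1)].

5.6

Under do(Marker=1), Marker's equation is replaced by Marker=1 for every unit. Per-unit Clearance: 6, 6, 6, 5, 5. Mean = 5.6.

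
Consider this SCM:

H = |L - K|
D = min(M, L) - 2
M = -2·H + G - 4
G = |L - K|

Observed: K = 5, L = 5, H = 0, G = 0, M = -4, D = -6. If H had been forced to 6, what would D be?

-18

The intervention breaks the incoming arrows to H: H = |L - K| no longer applies, and H = 6.
G = |L - K|  [with L=5, K=5]  = 0
M = -2·H + G - 4  [with H=6, G=0]  = -16
D = min(M, L) - 2  [with M=-16, L=5]  = -18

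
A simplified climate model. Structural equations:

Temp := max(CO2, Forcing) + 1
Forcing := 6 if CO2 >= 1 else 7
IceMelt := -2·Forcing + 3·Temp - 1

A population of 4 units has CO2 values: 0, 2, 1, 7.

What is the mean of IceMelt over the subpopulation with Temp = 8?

10

E[IceMelt|Temp=8] averages over only the 2 units with Temp=8 (CO2 = 0, 7): IceMelt = 9, 11, mean 10.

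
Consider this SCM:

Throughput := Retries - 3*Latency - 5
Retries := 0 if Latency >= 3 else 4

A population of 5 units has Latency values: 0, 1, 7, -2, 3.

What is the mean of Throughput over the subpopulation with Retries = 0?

E[Throughput|Retries=0] averages over only the 2 units with Retries=0 (Latency = 7, 3): Throughput = -26, -14, mean -20.

-20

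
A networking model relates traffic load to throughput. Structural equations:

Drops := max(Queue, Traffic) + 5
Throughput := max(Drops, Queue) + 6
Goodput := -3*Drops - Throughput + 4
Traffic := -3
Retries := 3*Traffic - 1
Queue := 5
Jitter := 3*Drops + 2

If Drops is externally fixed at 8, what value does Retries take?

-10

The intervention breaks the incoming arrows to Drops: Drops := max(Queue, Traffic) + 5 no longer applies, and Drops = 8.
Retries is not downstream of the intervention, so its value is determined by the original equations.
Retries = 3*Traffic - 1  [with Traffic=-3]  = -10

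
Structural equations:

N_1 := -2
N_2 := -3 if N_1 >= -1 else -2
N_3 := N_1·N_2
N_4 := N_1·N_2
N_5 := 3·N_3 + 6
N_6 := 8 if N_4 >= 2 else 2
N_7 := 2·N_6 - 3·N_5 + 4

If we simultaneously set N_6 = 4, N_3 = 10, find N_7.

-96

Under do(N_6 = 4, N_3 = 10), each intervened variable's structural equation is replaced by its fixed value.
N_5 = 3·N_3 + 6  [with N_3=10]  = 36
N_7 = 2·N_6 - 3·N_5 + 4  [with N_6=4, N_5=36]  = -96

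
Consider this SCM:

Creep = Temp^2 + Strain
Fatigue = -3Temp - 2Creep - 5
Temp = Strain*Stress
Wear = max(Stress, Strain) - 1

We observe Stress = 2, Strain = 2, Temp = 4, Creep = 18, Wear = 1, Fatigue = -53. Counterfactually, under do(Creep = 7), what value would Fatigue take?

-31

Under do(Creep=7), the mechanism Creep = Temp^2 + Strain is discarded; Creep is fixed at 7.
Temp = Strain*Stress  [with Strain=2, Stress=2]  = 4
Fatigue = -3Temp - 2Creep - 5  [with Temp=4, Creep=7]  = -31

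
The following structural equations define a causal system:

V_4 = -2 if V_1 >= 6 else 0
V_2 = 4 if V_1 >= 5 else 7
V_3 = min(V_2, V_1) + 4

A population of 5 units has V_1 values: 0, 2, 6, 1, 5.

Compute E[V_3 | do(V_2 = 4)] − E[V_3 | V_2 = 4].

Every unit gets V_2=4 under the intervention. V_3 values become 4, 6, 8, 5, 8; E[V_3|do(V_2=4)] = 6.2.
Conditioning on V_2=4 selects the 2 unit(s) with V_1 ∈ {6, 5}. Their V_3 values: 8, 8. Mean = 8.
Difference = 6.2 − 8 = -1.8.

-1.8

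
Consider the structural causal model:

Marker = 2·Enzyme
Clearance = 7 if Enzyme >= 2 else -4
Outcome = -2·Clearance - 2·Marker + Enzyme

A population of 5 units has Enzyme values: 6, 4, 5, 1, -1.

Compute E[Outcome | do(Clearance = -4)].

-1

Under do(Clearance=-4), Clearance's equation is replaced by Clearance=-4 for every unit. Per-unit Outcome: -10, -4, -7, 5, 11. Mean = -1.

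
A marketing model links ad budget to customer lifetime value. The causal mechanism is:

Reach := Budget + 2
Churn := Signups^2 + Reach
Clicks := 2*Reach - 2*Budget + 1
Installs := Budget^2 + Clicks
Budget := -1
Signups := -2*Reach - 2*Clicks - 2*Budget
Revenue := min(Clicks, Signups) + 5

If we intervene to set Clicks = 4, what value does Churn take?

65

The intervention breaks the incoming arrows to Clicks: Clicks := 2*Reach - 2*Budget + 1 no longer applies, and Clicks = 4.
Reach = Budget + 2  [with Budget=-1]  = 1
Signups = -2*Reach - 2*Clicks - 2*Budget  [with Reach=1, Clicks=4, Budget=-1]  = -8
Churn = Signups^2 + Reach  [with Signups=-8, Reach=1]  = 65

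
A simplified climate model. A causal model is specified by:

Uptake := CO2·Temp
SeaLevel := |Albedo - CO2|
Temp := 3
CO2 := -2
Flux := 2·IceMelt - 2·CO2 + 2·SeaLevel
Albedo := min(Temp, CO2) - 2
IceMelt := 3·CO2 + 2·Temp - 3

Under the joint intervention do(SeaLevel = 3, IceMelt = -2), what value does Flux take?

6

The joint intervention fixes SeaLevel = 3, IceMelt = -2, removing each variable's own equation.
Flux = 2·IceMelt - 2·CO2 + 2·SeaLevel  [with IceMelt=-2, CO2=-2, SeaLevel=3]  = 6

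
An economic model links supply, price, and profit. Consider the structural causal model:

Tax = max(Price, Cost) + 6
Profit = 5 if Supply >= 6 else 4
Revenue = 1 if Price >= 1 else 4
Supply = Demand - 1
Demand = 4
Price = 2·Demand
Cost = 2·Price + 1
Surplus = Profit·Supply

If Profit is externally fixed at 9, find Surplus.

do(Profit=9) replaces the equation Profit = 5 if Supply >= 6 else 4 with the constant Profit = 9.
Supply = Demand - 1  [with Demand=4]  = 3
Surplus = Profit·Supply  [with Profit=9, Supply=3]  = 27

27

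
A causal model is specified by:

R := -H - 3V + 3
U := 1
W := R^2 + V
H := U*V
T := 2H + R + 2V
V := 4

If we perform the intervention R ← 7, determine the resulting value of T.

Intervening sets R = 7 and removes its equation (R := -H - 3V + 3).
H = U*V  [with U=1, V=4]  = 4
T = 2H + R + 2V  [with H=4, R=7, V=4]  = 23

23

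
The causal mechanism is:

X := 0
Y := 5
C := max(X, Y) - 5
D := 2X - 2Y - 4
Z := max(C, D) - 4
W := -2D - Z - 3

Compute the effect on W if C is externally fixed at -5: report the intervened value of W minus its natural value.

The intervention breaks the incoming arrows to C: C := max(X, Y) - 5 no longer applies, and C = -5.
D = 2X - 2Y - 4  [with X=0, Y=5]  = -14
Z = max(C, D) - 4  [with C=-5, D=-14]  = -9
W = -2D - Z - 3  [with D=-14, Z=-9]  = 34
Without intervention: C = max(X, Y) - 5  [with X=0, Y=5]  = 0; D = 2X - 2Y - 4  [with X=0, Y=5]  = -14; Z = max(C, D) - 4  [with C=0, D=-14]  = -4; W = -2D - Z - 3  [with D=-14, Z=-4]  = 29.
Change = 34 − 29 = 5.

5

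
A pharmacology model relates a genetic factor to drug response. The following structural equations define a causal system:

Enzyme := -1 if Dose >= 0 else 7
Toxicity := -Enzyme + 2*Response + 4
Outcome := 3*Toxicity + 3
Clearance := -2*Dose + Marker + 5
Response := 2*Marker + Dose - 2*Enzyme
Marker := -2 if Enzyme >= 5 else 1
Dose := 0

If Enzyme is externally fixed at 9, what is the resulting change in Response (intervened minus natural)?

-26

Under do(Enzyme=9), the mechanism Enzyme := -1 if Dose >= 0 else 7 is discarded; Enzyme is fixed at 9.
Marker = -2 if Enzyme >= 5 else 1  [with Enzyme=9]  = -2
Response = 2*Marker + Dose - 2*Enzyme  [with Marker=-2, Dose=0, Enzyme=9]  = -22
Without intervention: Enzyme = -1 if Dose >= 0 else 7  [with Dose=0]  = -1; Marker = -2 if Enzyme >= 5 else 1  [with Enzyme=-1]  = 1; Response = 2*Marker + Dose - 2*Enzyme  [with Marker=1, Dose=0, Enzyme=-1]  = 4.
Change = -22 − 4 = -26.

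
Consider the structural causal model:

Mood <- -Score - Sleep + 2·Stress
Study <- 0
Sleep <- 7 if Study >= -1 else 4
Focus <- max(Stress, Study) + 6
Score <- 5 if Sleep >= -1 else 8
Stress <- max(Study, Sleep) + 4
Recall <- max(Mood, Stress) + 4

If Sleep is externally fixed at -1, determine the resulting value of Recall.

8

Under do(Sleep=-1), the mechanism Sleep <- 7 if Study >= -1 else 4 is discarded; Sleep is fixed at -1.
Stress = max(Study, Sleep) + 4  [with Study=0, Sleep=-1]  = 4
Score = 5 if Sleep >= -1 else 8  [with Sleep=-1]  = 5
Mood = -Score - Sleep + 2·Stress  [with Score=5, Sleep=-1, Stress=4]  = 4
Recall = max(Mood, Stress) + 4  [with Mood=4, Stress=4]  = 8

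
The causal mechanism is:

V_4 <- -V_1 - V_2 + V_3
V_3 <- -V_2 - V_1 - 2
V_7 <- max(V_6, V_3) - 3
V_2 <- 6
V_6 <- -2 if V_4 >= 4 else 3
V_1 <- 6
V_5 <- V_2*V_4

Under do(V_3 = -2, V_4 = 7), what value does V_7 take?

Under do(V_3 = -2, V_4 = 7), each intervened variable's structural equation is replaced by its fixed value.
V_6 = -2 if V_4 >= 4 else 3  [with V_4=7]  = -2
V_7 = max(V_6, V_3) - 3  [with V_6=-2, V_3=-2]  = -5

-5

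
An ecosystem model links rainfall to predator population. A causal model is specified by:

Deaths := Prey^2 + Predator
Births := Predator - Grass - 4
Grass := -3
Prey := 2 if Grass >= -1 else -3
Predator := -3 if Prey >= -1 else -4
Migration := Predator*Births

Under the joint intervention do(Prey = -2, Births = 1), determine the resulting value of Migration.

-4

The joint intervention fixes Prey = -2, Births = 1, removing each variable's own equation.
Predator = -3 if Prey >= -1 else -4  [with Prey=-2]  = -4
Migration = Predator*Births  [with Predator=-4, Births=1]  = -4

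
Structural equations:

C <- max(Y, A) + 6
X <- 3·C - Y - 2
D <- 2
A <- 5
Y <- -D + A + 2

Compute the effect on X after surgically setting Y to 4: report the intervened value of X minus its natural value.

1

do(Y=4) replaces the equation Y <- -D + A + 2 with the constant Y = 4.
C = max(Y, A) + 6  [with Y=4, A=5]  = 11
X = 3·C - Y - 2  [with C=11, Y=4]  = 27
Without intervention: Y = -D + A + 2  [with D=2, A=5]  = 5; C = max(Y, A) + 6  [with Y=5, A=5]  = 11; X = 3·C - Y - 2  [with C=11, Y=5]  = 26.
Change = 27 − 26 = 1.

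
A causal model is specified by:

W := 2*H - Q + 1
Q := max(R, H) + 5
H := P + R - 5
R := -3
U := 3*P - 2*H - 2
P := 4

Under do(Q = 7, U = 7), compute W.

Setting Q = 7, U = 7 by intervention discards those variables' equations.
H = P + R - 5  [with P=4, R=-3]  = -4
W = 2*H - Q + 1  [with H=-4, Q=7]  = -14

-14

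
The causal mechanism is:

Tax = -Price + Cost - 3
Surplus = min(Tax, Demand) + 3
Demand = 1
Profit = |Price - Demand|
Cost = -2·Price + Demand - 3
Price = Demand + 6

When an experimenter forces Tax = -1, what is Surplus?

2

Under do(Tax=-1), the mechanism Tax = -Price + Cost - 3 is discarded; Tax is fixed at -1.
Surplus = min(Tax, Demand) + 3  [with Tax=-1, Demand=1]  = 2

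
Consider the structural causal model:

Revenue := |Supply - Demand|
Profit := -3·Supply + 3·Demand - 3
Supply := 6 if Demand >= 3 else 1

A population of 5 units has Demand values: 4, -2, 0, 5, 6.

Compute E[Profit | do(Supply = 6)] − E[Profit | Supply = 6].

The intervention sets Supply=6 in all 5 units regardless of Demand. Recomputing Profit per unit gives -9, -27, -21, -6, -3; average -13.2.
Conditioning on Supply=6 selects the 3 unit(s) with Demand ∈ {4, 5, 6}. Their Profit values: -9, -6, -3. Mean = -6.
Difference = -13.2 − (-6) = -7.2.

-7.2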